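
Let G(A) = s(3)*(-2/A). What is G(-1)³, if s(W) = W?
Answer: 216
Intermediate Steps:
G(A) = -6/A (G(A) = 3*(-2/A) = -6/A)
G(-1)³ = (-6/(-1))³ = (-6*(-1))³ = 6³ = 216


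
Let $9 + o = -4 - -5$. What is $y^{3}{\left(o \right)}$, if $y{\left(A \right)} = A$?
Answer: $-512$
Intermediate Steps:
$o = -8$ ($o = -9 - -1 = -9 + \left(-4 + 5\right) = -9 + 1 = -8$)
$y^{3}{\left(o \right)} = \left(-8\right)^{3} = -512$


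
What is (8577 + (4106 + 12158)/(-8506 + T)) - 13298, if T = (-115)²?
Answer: -22262135/4719 ≈ -4717.6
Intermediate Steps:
T = 13225
(8577 + (4106 + 12158)/(-8506 + T)) - 13298 = (8577 + (4106 + 12158)/(-8506 + 13225)) - 13298 = (8577 + 16264/4719) - 13298 = 40491127/4719 - 13298 = -22262135/4719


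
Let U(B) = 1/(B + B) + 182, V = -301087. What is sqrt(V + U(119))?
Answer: I*sqrt(17044462582)/238 ≈ 548.55*I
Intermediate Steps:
U(B) = 182 + 1/(2*B) (U(B) = 1/(2*B) + 182 = 182 + 1/(2*B))
sqrt(V + U(119)) = sqrt(-301087 + (182 + (1/2)/119)) = sqrt(-301087 + (182 + (1/2)*(1/119))) = sqrt(-301087 + (182 + 1/238)) = sqrt(-301087 + 43317/238) = sqrt(-71615389/238) = I*sqrt(17044462582)/238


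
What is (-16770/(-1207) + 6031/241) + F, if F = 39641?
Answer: 11542372554/290887 ≈ 39680.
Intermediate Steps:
(-16770/(-1207) + 6031/241) + F = (-16770/(-1207) + 6031/241) + 39641 = (-16770*(-1/1207) + 6031*(1/241)) + 39641 = (16770/1207 + 6031/241) + 39641 = 11320987/290887 + 39641 = 11542372554/290887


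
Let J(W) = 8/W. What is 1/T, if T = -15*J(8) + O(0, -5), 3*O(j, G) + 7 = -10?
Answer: -3/62 ≈ -0.048387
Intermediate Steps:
O(j, G) = -17/3 (O(j, G) = -7/3 + (1/3)*(-10) = -7/3 - 10/3 = -17/3)
T = -62/3 (T = -120/8 - 17/3 = -15*1 - 17/3 = -15 - 17/3 = -62/3 ≈ -20.667)
1/T = 1/(-62/3) = -3/62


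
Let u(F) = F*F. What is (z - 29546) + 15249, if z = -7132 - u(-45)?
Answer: -23454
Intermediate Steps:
u(F) = F²
z = -9157 (z = -7132 - 1*(-45)² = -7132 - 1*2025 = -7132 - 2025 = -9157)
(z - 29546) + 15249 = (-9157 - 29546) + 15249 = -38703 + 15249 = -23454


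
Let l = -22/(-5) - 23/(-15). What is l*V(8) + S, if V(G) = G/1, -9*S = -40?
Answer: 2336/45 ≈ 51.911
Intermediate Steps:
S = 40/9 (S = -⅑*(-40) = 40/9 ≈ 4.4444)
V(G) = G (V(G) = G*1 = G)
l = 89/15 (l = -22*(-⅕) - 23*(-1/15) = 22/5 + 23/15 = 89/15 ≈ 5.9333)
l*V(8) + S = (89/15)*8 + 40/9 = 712/15 + 40/9 = 2336/45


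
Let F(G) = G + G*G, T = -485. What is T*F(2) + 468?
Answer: -2442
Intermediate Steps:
F(G) = G + G²
T*F(2) + 468 = -970*(1 + 2) + 468 = -970*3 + 468 = -485*6 + 468 = -2910 + 468 = -2442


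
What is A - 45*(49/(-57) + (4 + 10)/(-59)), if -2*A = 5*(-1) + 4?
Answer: 111791/2242 ≈ 49.862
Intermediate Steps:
A = ½ (A = -(5*(-1) + 4)/2 = -(-5 + 4)/2 = -½*(-1) = ½ ≈ 0.50000)
A - 45*(49/(-57) + (4 + 10)/(-59)) = ½ - 45*(49/(-57) + (4 + 10)/(-59)) = ½ - 45*(49*(-1/57) + 14*(-1/59)) = ½ - 45*(-49/57 - 14/59) = ½ - 45*(-3689/3363) = ½ + 55335/1121 = 111791/2242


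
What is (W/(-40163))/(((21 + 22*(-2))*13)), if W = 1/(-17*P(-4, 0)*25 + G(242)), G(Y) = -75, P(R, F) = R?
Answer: 1/19514197625 ≈ 5.1245e-11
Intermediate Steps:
W = 1/1625 (W = 1/(-17*(-4)*25 - 75) = 1/(68*25 - 75) = 1/(1700 - 75) = 1/1625 ≈ 0.00061538)
(W/(-40163))/(((21 + 22*(-2))*13)) = ((1/1625)/(-40163))/(((21 + 22*(-2))*13)) = ((1/1625)*(-1/40163))/(((21 - 44)*13)) = -1/(65264875*((-23*13))) = -1/65264875/(-299) = -1/65264875*(-1/299) = 1/19514197625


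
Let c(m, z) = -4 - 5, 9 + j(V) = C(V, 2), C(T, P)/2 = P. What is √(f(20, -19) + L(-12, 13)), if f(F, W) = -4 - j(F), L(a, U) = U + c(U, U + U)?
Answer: √5 ≈ 2.2361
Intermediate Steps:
C(T, P) = 2*P
j(V) = -5 (j(V) = -9 + 2*2 = -9 + 4 = -5)
c(m, z) = -9
L(a, U) = -9 + U (L(a, U) = U - 9 = -9 + U)
f(F, W) = 1 (f(F, W) = -4 - 1*(-5) = -4 + 5 = 1)
√(f(20, -19) + L(-12, 13)) = √(1 + (-9 + 13)) = √(1 + 4) = √5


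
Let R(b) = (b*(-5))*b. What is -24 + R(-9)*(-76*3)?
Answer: 92316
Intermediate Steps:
R(b) = -5*b² (R(b) = (-5*b)*b = -5*b²)
-24 + R(-9)*(-76*3) = -24 + (-5*(-9)²)*(-76*3) = -24 - 5*81*(-228) = -24 - 405*(-228) = -24 + 92340 = 92316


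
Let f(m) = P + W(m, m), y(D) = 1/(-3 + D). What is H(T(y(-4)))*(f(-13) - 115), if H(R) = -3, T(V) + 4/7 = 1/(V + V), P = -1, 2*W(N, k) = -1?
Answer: 699/2 ≈ 349.50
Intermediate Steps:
W(N, k) = -½ (W(N, k) = (½)*(-1) = -½)
f(m) = -3/2 (f(m) = -1 - ½ = -3/2)
T(V) = -4/7 + 1/(2*V) (T(V) = -4/7 + 1/(V + V) = -4/7 + 1/(2*V))
H(T(y(-4)))*(f(-13) - 115) = -3*(-3/2 - 115) = -3*(-233/2) = 699/2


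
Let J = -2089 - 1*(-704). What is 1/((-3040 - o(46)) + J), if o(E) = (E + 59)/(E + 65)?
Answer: -37/163760 ≈ -0.00022594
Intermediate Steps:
J = -1385 (J = -2089 + 704 = -1385)
o(E) = (59 + E)/(65 + E)
1/((-3040 - o(46)) + J) = 1/((-3040 - (59 + 46)/(65 + 46)) - 1385) = 1/((-3040 - 105/111) - 1385) = 1/((-3040 - 1*35/37) - 1385) = 1/((-3040 - 35/37) - 1385) = 1/(-112515/37 - 1385) = 1/(-163760/37) = -37/163760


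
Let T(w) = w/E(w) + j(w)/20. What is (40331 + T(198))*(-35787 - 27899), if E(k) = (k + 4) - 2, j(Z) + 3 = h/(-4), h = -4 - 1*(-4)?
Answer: -64214339056/25 ≈ -2.5686e+9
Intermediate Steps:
h = 0 (h = -4 + 4 = 0)
j(Z) = -3 (j(Z) = -3 + 0/(-4) = -3 + 0*(-¼) = -3 + 0 = -3)
E(k) = 2 + k (E(k) = (4 + k) - 2 = 2 + k)
T(w) = -3/20 + w/(2 + w) (T(w) = w/(2 + w) - 3/20 = -3/20 + w/(2 + w))
(40331 + T(198))*(-35787 - 27899) = (40331 + (-6 + 17*198)/(20*(2 + 198)))*(-35787 - 27899) = (40331 + (1/20)*(-6 + 3366)/200)*(-63686) = (40331 + (1/20)*(1/200)*3360)*(-63686) = (40331 + 21/25)*(-63686) = (1008296/25)*(-63686) = -64214339056/25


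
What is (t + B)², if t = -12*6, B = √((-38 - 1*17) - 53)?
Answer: 5076 - 864*I*√3 ≈ 5076.0 - 1496.5*I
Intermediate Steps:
B = 6*I*√3 (B = √((-38 - 17) - 53) = √(-55 - 53) = √(-108) = 6*I*√3 ≈ 10.392*I)
t = -72
(t + B)² = (-72 + 6*I*√3)²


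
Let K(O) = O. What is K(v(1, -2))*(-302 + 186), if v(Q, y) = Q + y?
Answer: 116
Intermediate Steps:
K(v(1, -2))*(-302 + 186) = (1 - 2)*(-302 + 186) = -1*(-116) = 116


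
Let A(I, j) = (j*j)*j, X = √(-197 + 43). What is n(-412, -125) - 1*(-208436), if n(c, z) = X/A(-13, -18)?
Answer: 208436 - I*√154/5832 ≈ 2.0844e+5 - 0.0021279*I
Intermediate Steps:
X = I*√154 (X = √(-154) = I*√154 ≈ 12.41*I)
A(I, j) = j³ (A(I, j) = j²*j = j³)
n(c, z) = -I*√154/5832 (n(c, z) = (I*√154)/((-18)³) = (I*√154)/(-5832) = (I*√154)*(-1/5832) = -I*√154/5832)
n(-412, -125) - 1*(-208436) = -I*√154/5832 - 1*(-208436) = -I*√154/5832 + 208436 = 208436 - I*√154/5832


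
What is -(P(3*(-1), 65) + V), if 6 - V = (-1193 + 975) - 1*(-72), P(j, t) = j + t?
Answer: -214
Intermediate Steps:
V = 152 (V = 6 - ((-1193 + 975) - 1*(-72)) = 6 - (-218 + 72) = 6 - 1*(-146) = 6 + 146 = 152)
-(P(3*(-1), 65) + V) = -((3*(-1) + 65) + 152) = -((-3 + 65) + 152) = -(62 + 152) = -1*214 = -214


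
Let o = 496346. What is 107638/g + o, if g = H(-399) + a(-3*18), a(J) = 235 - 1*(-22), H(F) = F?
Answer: 35186747/71 ≈ 4.9559e+5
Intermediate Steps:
a(J) = 257 (a(J) = 235 + 22 = 257)
g = -142 (g = -399 + 257 = -142)
107638/g + o = 107638/(-142) + 496346 = 107638*(-1/142) + 496346 = -53819/71 + 496346 = 35186747/71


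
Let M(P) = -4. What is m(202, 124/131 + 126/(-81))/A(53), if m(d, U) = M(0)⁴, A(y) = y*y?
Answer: 256/2809 ≈ 0.091136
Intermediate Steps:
A(y) = y²
m(d, U) = 256 (m(d, U) = (-4)⁴ = 256)
m(202, 124/131 + 126/(-81))/A(53) = 256/(53²) = 256/2809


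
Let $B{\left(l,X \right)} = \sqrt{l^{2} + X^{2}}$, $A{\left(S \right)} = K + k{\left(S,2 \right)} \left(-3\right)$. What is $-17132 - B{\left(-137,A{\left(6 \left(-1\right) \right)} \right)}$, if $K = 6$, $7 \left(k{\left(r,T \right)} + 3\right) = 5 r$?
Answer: $-17132 - \frac{\sqrt{957706}}{7} \approx -17272.0$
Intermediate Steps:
$k{\left(r,T \right)} = -3 + \frac{5 r}{7}$
$A{\left(S \right)} = 15 - \frac{15 S}{7}$ ($A{\left(S \right)} = 6 + \left(-3 + \frac{5 S}{7}\right) \left(-3\right) = 6 - \left(-9 + \frac{15 S}{7}\right) = 15 - \frac{15 S}{7}$)
$B{\left(l,X \right)} = \sqrt{X^{2} + l^{2}}$
$-17132 - B{\left(-137,A{\left(6 \left(-1\right) \right)} \right)} = -17132 - \sqrt{\left(15 - \frac{15 \cdot 6 \left(-1\right)}{7}\right)^{2} + \left(-137\right)^{2}} = -17132 - \sqrt{\left(15 - - \frac{90}{7}\right)^{2} + 18769} = -17132 - \sqrt{\left(15 + \frac{90}{7}\right)^{2} + 18769} = -17132 - \sqrt{\left(\frac{195}{7}\right)^{2} + 18769} = -17132 - \sqrt{\frac{38025}{49} + 18769} = -17132 - \sqrt{\frac{957706}{49}} = -17132 - \frac{\sqrt{957706}}{7}$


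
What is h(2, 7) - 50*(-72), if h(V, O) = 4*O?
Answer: 3628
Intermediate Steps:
h(2, 7) - 50*(-72) = 4*7 - 50*(-72) = 28 + 3600 = 3628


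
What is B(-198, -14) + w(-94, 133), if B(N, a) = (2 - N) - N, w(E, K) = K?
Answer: 531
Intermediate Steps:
B(N, a) = 2 - 2*N
B(-198, -14) + w(-94, 133) = (2 - 2*(-198)) + 133 = (2 + 396) + 133 = 398 + 133 = 531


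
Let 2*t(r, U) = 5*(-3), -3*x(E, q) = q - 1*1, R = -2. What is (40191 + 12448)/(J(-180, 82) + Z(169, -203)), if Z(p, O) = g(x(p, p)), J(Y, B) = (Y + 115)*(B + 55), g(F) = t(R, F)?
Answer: -105278/17825 ≈ -5.9062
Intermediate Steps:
x(E, q) = 1/3 - q/3 (x(E, q) = -(q - 1*1)/3 = -(q - 1)/3 = -(-1 + q)/3 = 1/3 - q/3)
t(r, U) = -15/2 (t(r, U) = (5*(-3))/2 = (1/2)*(-15) = -15/2)
g(F) = -15/2
J(Y, B) = (55 + B)*(115 + Y) (J(Y, B) = (115 + Y)*(55 + B) = (55 + B)*(115 + Y))
Z(p, O) = -15/2
(40191 + 12448)/(J(-180, 82) + Z(169, -203)) = (40191 + 12448)/((6325 + 55*(-180) + 115*82 + 82*(-180)) - 15/2) = 52639/((6325 - 9900 + 9430 - 14760) - 15/2) = 52639/(-8905 - 15/2) = 52639/(-17825/2) = 52639*(-2/17825) = -105278/17825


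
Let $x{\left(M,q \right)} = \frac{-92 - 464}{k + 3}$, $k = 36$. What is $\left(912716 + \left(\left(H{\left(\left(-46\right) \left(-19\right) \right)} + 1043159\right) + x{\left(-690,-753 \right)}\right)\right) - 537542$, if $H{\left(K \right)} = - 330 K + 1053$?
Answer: $\frac{44107118}{39} \approx 1.131 \cdot 10^{6}$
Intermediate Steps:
$H{\left(K \right)} = 1053 - 330 K$
$x{\left(M,q \right)} = - \frac{556}{39}$ ($x{\left(M,q \right)} = \frac{-92 - 464}{36 + 3} = - \frac{556}{39}$)
$\left(912716 + \left(\left(H{\left(\left(-46\right) \left(-19\right) \right)} + 1043159\right) + x{\left(-690,-753 \right)}\right)\right) - 537542 = \left(912716 + \left(\left(\left(1053 - 330 \left(\left(-46\right) \left(-19\right)\right)\right) + 1043159\right) - \frac{556}{39}\right)\right) - 537542 = \left(912716 + \left(\left(\left(1053 - 288420\right) + 1043159\right) - \frac{556}{39}\right)\right) - 537542 = \left(912716 + \left(\left(-287367 + 1043159\right) - \frac{556}{39}\right)\right) - 537542 = \left(912716 + \left(755792 - \frac{556}{39}\right)\right) - 537542 = \left(912716 + \frac{29475332}{39}\right) - 537542 = \frac{65071256}{39} - 537542 = \frac{44107118}{39}$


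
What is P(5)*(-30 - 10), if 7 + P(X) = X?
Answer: 80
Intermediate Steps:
P(X) = -7 + X
P(5)*(-30 - 10) = (-7 + 5)*(-30 - 10) = -2*(-40) = 80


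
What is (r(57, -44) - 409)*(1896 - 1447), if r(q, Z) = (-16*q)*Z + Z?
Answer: 17814075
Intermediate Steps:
r(q, Z) = Z - 16*Z*q (r(q, Z) = -16*Z*q + Z = Z - 16*Z*q)
(r(57, -44) - 409)*(1896 - 1447) = (-44*(1 - 16*57) - 409)*(1896 - 1447) = (-44*(1 - 912) - 409)*449 = (-44*(-911) - 409)*449 = (40084 - 409)*449 = 39675*449 = 17814075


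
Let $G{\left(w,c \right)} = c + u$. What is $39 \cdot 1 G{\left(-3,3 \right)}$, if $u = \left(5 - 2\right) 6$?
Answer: $819$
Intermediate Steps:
$u = 18$ ($u = 3 \cdot 6 = 18$)
$G{\left(w,c \right)} = 18 + c$ ($G{\left(w,c \right)} = c + 18 = 18 + c$)
$39 \cdot 1 G{\left(-3,3 \right)} = 39 \cdot 1 \left(18 + 3\right) = 39 \cdot 21 = 819$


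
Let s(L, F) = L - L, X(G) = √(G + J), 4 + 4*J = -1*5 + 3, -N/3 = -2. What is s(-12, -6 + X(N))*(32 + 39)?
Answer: 0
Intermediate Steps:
N = 6 (N = -3*(-2) = 6)
J = -3/2 (J = -1 + (-1*5 + 3)/4 = -1 + (-5 + 3)/4 = -1 + (¼)*(-2) = -1 - ½ = -3/2 ≈ -1.5000)
X(G) = √(-3/2 + G) (X(G) = √(G - 3/2) = √(-3/2 + G))
s(L, F) = 0
s(-12, -6 + X(N))*(32 + 39) = 0*(32 + 39) = 0*71 = 0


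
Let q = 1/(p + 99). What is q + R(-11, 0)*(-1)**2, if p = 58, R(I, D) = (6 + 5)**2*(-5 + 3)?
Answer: -37993/157 ≈ -241.99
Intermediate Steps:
R(I, D) = -242 (R(I, D) = 11**2*(-2) = 121*(-2) = -242)
q = 1/157 (q = 1/(58 + 99) = 1/157 ≈ 0.0063694)
q + R(-11, 0)*(-1)**2 = 1/157 - 242*(-1)**2 = 1/157 - 242*1 = 1/157 - 242 = -37993/157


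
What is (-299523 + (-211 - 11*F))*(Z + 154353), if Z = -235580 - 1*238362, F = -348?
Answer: 94568302634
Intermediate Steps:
Z = -473942 (Z = -235580 - 238362 = -473942)
(-299523 + (-211 - 11*F))*(Z + 154353) = (-299523 + (-211 - 11*(-348)))*(-473942 + 154353) = (-299523 + (-211 + 3828))*(-319589) = (-299523 + 3617)*(-319589) = -295906*(-319589) = 94568302634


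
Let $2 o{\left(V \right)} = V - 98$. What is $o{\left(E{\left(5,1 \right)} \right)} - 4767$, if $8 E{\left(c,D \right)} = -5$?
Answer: $- \frac{77061}{16} \approx -4816.3$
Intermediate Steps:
$E{\left(c,D \right)} = - \frac{5}{8}$ ($E{\left(c,D \right)} = \frac{1}{8} \left(-5\right) = - \frac{5}{8}$)
$o{\left(V \right)} = -49 + \frac{V}{2}$ ($o{\left(V \right)} = \frac{V - 98}{2} = \frac{-98 + V}{2} = -49 + \frac{V}{2}$)
$o{\left(E{\left(5,1 \right)} \right)} - 4767 = \left(-49 + \frac{1}{2} \left(- \frac{5}{8}\right)\right) - 4767 = \left(-49 - \frac{5}{16}\right) - 4767 = - \frac{789}{16} - 4767 = - \frac{77061}{16}$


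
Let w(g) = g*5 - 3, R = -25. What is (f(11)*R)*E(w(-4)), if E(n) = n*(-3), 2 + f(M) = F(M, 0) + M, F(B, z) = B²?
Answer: -224250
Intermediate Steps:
w(g) = -3 + 5*g (w(g) = 5*g - 3 = -3 + 5*g)
f(M) = -2 + M + M² (f(M) = -2 + (M² + M) = -2 + (M + M²) = -2 + M + M²)
E(n) = -3*n
(f(11)*R)*E(w(-4)) = ((-2 + 11 + 11²)*(-25))*(-3*(-3 + 5*(-4))) = ((-2 + 11 + 121)*(-25))*(-3*(-3 - 20)) = (130*(-25))*(-3*(-23)) = -3250*69 = -224250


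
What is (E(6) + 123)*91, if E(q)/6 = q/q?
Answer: 11739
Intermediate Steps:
E(q) = 6 (E(q) = 6*(q/q) = 6*1 = 6)
(E(6) + 123)*91 = (6 + 123)*91 = 129*91 = 11739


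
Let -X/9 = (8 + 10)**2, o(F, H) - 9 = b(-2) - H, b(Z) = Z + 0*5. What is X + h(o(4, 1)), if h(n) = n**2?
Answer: -2880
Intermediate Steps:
b(Z) = Z (b(Z) = Z + 0 = Z)
o(F, H) = 7 - H (o(F, H) = 9 + (-2 - H) = 7 - H)
X = -2916 (X = -9*(8 + 10)**2 = -9*18**2 = -9*324 = -2916)
X + h(o(4, 1)) = -2916 + (7 - 1*1)**2 = -2916 + (7 - 1)**2 = -2916 + 6**2 = -2916 + 36 = -2880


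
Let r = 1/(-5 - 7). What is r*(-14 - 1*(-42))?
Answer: -7/3 ≈ -2.3333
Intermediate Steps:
r = -1/12 (r = 1/(-12) = -1/12 ≈ -0.083333)
r*(-14 - 1*(-42)) = -(-14 - 1*(-42))/12 = -(-14 + 42)/12 = -1/12*28 = -7/3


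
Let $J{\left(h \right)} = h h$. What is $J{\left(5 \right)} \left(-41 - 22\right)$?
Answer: $-1575$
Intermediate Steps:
$J{\left(h \right)} = h^{2}$
$J{\left(5 \right)} \left(-41 - 22\right) = 5^{2} \left(-41 - 22\right) = 25 \left(-63\right) = -1575$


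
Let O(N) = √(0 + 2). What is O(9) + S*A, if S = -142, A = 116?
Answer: -16472 + √2 ≈ -16471.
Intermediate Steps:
O(N) = √2
O(9) + S*A = √2 - 142*116 = √2 - 16472 = -16472 + √2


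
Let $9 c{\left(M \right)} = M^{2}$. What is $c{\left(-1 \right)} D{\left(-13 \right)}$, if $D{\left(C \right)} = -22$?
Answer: $- \frac{22}{9} \approx -2.4444$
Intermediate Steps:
$c{\left(M \right)} = \frac{M^{2}}{9}$
$c{\left(-1 \right)} D{\left(-13 \right)} = \frac{\left(-1\right)^{2}}{9} \left(-22\right) = \frac{1}{9} \cdot 1 \left(-22\right) = \frac{1}{9} \left(-22\right) = - \frac{22}{9}$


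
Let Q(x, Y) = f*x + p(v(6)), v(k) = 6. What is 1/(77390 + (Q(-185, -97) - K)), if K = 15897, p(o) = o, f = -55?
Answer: 1/71674 ≈ 1.3952e-5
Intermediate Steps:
Q(x, Y) = 6 - 55*x (Q(x, Y) = -55*x + 6 = 6 - 55*x)
1/(77390 + (Q(-185, -97) - K)) = 1/(77390 + ((6 - 55*(-185)) - 1*15897)) = 1/(77390 + ((6 + 10175) - 15897)) = 1/(77390 + (10181 - 15897)) = 1/(77390 - 5716) = 1/71674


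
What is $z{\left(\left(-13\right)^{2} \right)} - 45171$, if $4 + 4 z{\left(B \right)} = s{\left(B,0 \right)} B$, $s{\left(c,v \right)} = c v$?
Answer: $-45172$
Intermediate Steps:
$z{\left(B \right)} = -1$ ($z{\left(B \right)} = -1 + \frac{B 0 B}{4} = -1 + \frac{0 B}{4} = -1 + \frac{1}{4} \cdot 0 = -1 + 0 = -1$)
$z{\left(\left(-13\right)^{2} \right)} - 45171 = -1 - 45171 = -45172$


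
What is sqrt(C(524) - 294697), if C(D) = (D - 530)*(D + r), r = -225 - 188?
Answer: I*sqrt(295363) ≈ 543.47*I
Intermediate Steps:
r = -413
C(D) = (-530 + D)*(-413 + D) (C(D) = (D - 530)*(D - 413) = (-530 + D)*(-413 + D))
sqrt(C(524) - 294697) = sqrt((218890 + 524**2 - 943*524) - 294697) = sqrt((218890 + 274576 - 494132) - 294697) = sqrt(-666 - 294697) = sqrt(-295363) = I*sqrt(295363)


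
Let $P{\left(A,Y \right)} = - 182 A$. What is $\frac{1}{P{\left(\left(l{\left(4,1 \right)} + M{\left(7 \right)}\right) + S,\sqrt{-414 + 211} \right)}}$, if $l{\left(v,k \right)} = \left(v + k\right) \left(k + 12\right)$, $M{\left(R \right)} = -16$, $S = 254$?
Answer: $- \frac{1}{55146} \approx -1.8134 \cdot 10^{-5}$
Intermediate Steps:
$l{\left(v,k \right)} = \left(12 + k\right) \left(k + v\right)$ ($l{\left(v,k \right)} = \left(k + v\right) \left(12 + k\right) = \left(12 + k\right) \left(k + v\right)$)
$\frac{1}{P{\left(\left(l{\left(4,1 \right)} + M{\left(7 \right)}\right) + S,\sqrt{-414 + 211} \right)}} = \frac{1}{\left(-182\right) \left(\left(\left(1^{2} + 12 \cdot 1 + 12 \cdot 4 + 1 \cdot 4\right) - 16\right) + 254\right)} = \frac{1}{\left(-182\right) \left(\left(\left(1 + 12 + 48 + 4\right) - 16\right) + 254\right)} = \frac{1}{\left(-182\right) \left(\left(65 - 16\right) + 254\right)} = \frac{1}{\left(-182\right) \left(49 + 254\right)} = \frac{1}{\left(-182\right) 303} = \frac{1}{-55146} = - \frac{1}{55146}$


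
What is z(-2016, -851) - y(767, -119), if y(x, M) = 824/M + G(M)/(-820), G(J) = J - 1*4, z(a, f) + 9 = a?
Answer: -4803377/2380 ≈ -2018.2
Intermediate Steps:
z(a, f) = -9 + a
G(J) = -4 + J (G(J) = J - 4 = -4 + J)
y(x, M) = 1/205 + 824/M - M/820 (y(x, M) = 824/M + (-4 + M)/(-820) = 824/M + (-4 + M)*(-1/820) = 824/M + (1/205 - M/820) = 1/205 + 824/M - M/820)
z(-2016, -851) - y(767, -119) = (-9 - 2016) - (675680 - 119*(4 - 1*(-119)))/(820*(-119)) = -2025 - (-1)*(675680 - 119*(4 + 119))/(820*119) = -2025 - (-1)*(675680 - 119*123)/(820*119) = -2025 - (-1)*(675680 - 14637)/(820*119) = -2025 - (-1)*661043/(820*119) = -2025 - 1*(-16123/2380) = -2025 + 16123/2380 = -4803377/2380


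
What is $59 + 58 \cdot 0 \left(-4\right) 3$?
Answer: $59$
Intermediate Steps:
$59 + 58 \cdot 0 \left(-4\right) 3 = 59 + 58 \cdot 0 \cdot 3 = 59 + 58 \cdot 0 = 59 + 0 = 59$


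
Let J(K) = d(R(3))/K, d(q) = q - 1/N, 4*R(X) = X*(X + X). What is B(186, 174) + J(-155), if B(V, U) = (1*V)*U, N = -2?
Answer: 1003283/31 ≈ 32364.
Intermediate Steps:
R(X) = X**2/2 (R(X) = (X*(X + X))/4 = (X*(2*X))/4 = (2*X**2)/4 = X**2/2)
B(V, U) = U*V (B(V, U) = V*U = U*V)
d(q) = 1/2 + q (d(q) = q - 1/(-2) = q - 1*(-1/2) = q + 1/2 = 1/2 + q)
J(K) = 5/K (J(K) = (1/2 + (1/2)*3**2)/K = (1/2 + (1/2)*9)/K = (1/2 + 9/2)/K = 5/K)
B(186, 174) + J(-155) = 174*186 + 5/(-155) = 32364 + 5*(-1/155) = 32364 - 1/31 = 1003283/31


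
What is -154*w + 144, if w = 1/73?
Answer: 10358/73 ≈ 141.89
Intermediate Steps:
w = 1/73 ≈ 0.013699
-154*w + 144 = -154*1/73 + 144 = -154/73 + 144 = 10358/73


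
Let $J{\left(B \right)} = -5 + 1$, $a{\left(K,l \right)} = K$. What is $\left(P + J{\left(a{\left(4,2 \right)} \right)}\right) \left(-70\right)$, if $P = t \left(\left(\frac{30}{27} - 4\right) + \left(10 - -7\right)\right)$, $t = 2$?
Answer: $- \frac{15260}{9} \approx -1695.6$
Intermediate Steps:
$J{\left(B \right)} = -4$
$P = \frac{254}{9}$ ($P = 2 \left(\left(\frac{30}{27} - 4\right) + \left(10 - -7\right)\right) = 2 \left(\left(30 \cdot \frac{1}{27} - 4\right) + \left(10 + 7\right)\right) = 2 \left(\left(\frac{10}{9} - 4\right) + 17\right) = 2 \left(- \frac{26}{9} + 17\right) = 2 \cdot \frac{127}{9} = \frac{254}{9} \approx 28.222$)
$\left(P + J{\left(a{\left(4,2 \right)} \right)}\right) \left(-70\right) = \left(\frac{254}{9} - 4\right) \left(-70\right) = \frac{218}{9} \left(-70\right) = - \frac{15260}{9}$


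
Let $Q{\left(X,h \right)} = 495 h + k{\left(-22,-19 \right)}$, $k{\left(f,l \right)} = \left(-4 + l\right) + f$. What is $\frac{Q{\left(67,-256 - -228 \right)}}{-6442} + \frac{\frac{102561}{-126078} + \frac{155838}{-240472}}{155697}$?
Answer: $\frac{2734903038189450317}{1267049406083205516} \approx 2.1585$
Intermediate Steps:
$k{\left(f,l \right)} = -4 + f + l$
$Q{\left(X,h \right)} = -45 + 495 h$ ($Q{\left(X,h \right)} = 495 h - 45 = -45 + 495 h$)
$\frac{Q{\left(67,-256 - -228 \right)}}{-6442} + \frac{\frac{102561}{-126078} + \frac{155838}{-240472}}{155697} = \frac{-45 + 495 \left(-256 - -228\right)}{-6442} + \frac{\frac{102561}{-126078} + \frac{155838}{-240472}}{155697} = \left(-45 + 495 \left(-256 + 228\right)\right) \left(- \frac{1}{6442}\right) + \left(102561 \left(- \frac{1}{126078}\right) + 155838 \left(- \frac{1}{240472}\right)\right) \frac{1}{155697} = \left(-45 + 495 \left(-28\right)\right) \left(- \frac{1}{6442}\right) + \left(- \frac{34187}{42026} - \frac{77919}{120236}\right) \frac{1}{155697} = \left(-45 - 13860\right) \left(- \frac{1}{6442}\right) - \frac{3692566013}{393371439330396} = \left(-13905\right) \left(- \frac{1}{6442}\right) - \frac{3692566013}{393371439330396} = \frac{13905}{6442} - \frac{3692566013}{393371439330396} = \frac{2734903038189450317}{1267049406083205516}$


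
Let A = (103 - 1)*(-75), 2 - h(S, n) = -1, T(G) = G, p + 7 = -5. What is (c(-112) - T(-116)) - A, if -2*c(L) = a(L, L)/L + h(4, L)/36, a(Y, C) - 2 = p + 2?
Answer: 1304675/168 ≈ 7765.9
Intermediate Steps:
p = -12 (p = -7 - 5 = -12)
h(S, n) = 3 (h(S, n) = 2 - 1*(-1) = 2 + 1 = 3)
a(Y, C) = -8 (a(Y, C) = 2 + (-12 + 2) = 2 - 10 = -8)
A = -7650 (A = 102*(-75) = -7650)
c(L) = -1/24 + 4/L (c(L) = -(-8/L + 3/36)/2 = -(-8/L + 3*(1/36))/2 = -(-8/L + 1/12)/2 = -(1/12 - 8/L)/2 = -1/24 + 4/L)
(c(-112) - T(-116)) - A = ((1/24)*(96 - 1*(-112))/(-112) - 1*(-116)) - 1*(-7650) = ((1/24)*(-1/112)*(96 + 112) + 116) + 7650 = ((1/24)*(-1/112)*208 + 116) + 7650 = (-13/168 + 116) + 7650 = 19475/168 + 7650 = 1304675/168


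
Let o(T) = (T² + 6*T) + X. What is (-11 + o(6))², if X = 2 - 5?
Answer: 3364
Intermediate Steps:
X = -3
o(T) = -3 + T² + 6*T (o(T) = (T² + 6*T) - 3 = -3 + T² + 6*T)
(-11 + o(6))² = (-11 + (-3 + 6² + 6*6))² = (-11 + (-3 + 36 + 36))² = (-11 + 69)² = 58² = 3364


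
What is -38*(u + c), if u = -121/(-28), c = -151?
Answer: 78033/14 ≈ 5573.8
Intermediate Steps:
u = 121/28 (u = -121*(-1/28) = 121/28 ≈ 4.3214)
-38*(u + c) = -38*(121/28 - 151) = -38*(-4107/28) = 78033/14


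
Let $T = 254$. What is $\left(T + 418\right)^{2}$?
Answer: $451584$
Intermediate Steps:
$\left(T + 418\right)^{2} = \left(254 + 418\right)^{2} = 672^{2} = 451584$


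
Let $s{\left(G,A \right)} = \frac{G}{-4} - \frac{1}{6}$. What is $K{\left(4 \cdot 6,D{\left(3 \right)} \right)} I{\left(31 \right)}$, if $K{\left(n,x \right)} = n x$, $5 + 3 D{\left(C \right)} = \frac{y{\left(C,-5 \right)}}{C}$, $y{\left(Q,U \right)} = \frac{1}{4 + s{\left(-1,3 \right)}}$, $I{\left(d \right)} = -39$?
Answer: $\frac{75192}{49} \approx 1534.5$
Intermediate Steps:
$s{\left(G,A \right)} = - \frac{1}{6} - \frac{G}{4}$ ($s{\left(G,A \right)} = G \left(- \frac{1}{4}\right) - \frac{1}{6} = - \frac{G}{4} - \frac{1}{6} = - \frac{1}{6} - \frac{G}{4}$)
$y{\left(Q,U \right)} = \frac{12}{49}$ ($y{\left(Q,U \right)} = \frac{1}{4 - - \frac{1}{12}} = \frac{1}{4 + \left(- \frac{1}{6} + \frac{1}{4}\right)} = \frac{1}{4 + \frac{1}{12}} = \frac{1}{\frac{49}{12}} = \frac{12}{49}$)
$D{\left(C \right)} = - \frac{5}{3} + \frac{4}{49 C}$ ($D{\left(C \right)} = - \frac{5}{3} + \frac{\frac{12}{49} \frac{1}{C}}{3} = - \frac{5}{3} + \frac{4}{49 C}$)
$K{\left(4 \cdot 6,D{\left(3 \right)} \right)} I{\left(31 \right)} = 4 \cdot 6 \frac{12 - 735}{147 \cdot 3} \left(-39\right) = 24 \cdot \frac{1}{147} \cdot \frac{1}{3} \left(12 - 735\right) \left(-39\right) = 24 \cdot \frac{1}{147} \cdot \frac{1}{3} \left(-723\right) \left(-39\right) = 24 \left(- \frac{241}{147}\right) \left(-39\right) = \left(- \frac{1928}{49}\right) \left(-39\right) = \frac{75192}{49}$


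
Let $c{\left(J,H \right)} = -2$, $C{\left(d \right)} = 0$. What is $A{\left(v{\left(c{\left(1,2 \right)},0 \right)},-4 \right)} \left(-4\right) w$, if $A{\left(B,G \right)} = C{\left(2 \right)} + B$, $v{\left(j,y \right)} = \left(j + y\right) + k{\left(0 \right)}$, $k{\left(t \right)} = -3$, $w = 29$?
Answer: $580$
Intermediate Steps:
$v{\left(j,y \right)} = -3 + j + y$ ($v{\left(j,y \right)} = \left(j + y\right) - 3 = -3 + j + y$)
$A{\left(B,G \right)} = B$ ($A{\left(B,G \right)} = 0 + B = B$)
$A{\left(v{\left(c{\left(1,2 \right)},0 \right)},-4 \right)} \left(-4\right) w = \left(-3 - 2 + 0\right) \left(-4\right) 29 = \left(-5\right) \left(-4\right) 29 = 20 \cdot 29 = 580$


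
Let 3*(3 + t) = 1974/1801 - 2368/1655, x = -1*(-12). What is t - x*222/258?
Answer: -5166651259/384504495 ≈ -13.437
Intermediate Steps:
x = 12
t = -27823693/8941965 (t = -3 + (1974/1801 - 2368/1655)/3 = -3 + (1/3)*(-997798/2980655) = -3 - 997798/8941965 = -27823693/8941965 ≈ -3.1116)
t - x*222/258 = -27823693/8941965 - 12*222/258 = -27823693/8941965 - 12*222*(1/258) = -27823693/8941965 - 12*37/43 = -27823693/8941965 - 1*444/43 = -27823693/8941965 - 444/43 = -5166651259/384504495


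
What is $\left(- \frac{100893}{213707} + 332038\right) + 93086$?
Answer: $\frac{6988605675}{16439} \approx 4.2512 \cdot 10^{5}$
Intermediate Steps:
$\left(- \frac{100893}{213707} + 332038\right) + 93086 = \left(\left(-100893\right) \frac{1}{213707} + 332038\right) + 93086 = \left(- \frac{7761}{16439} + 332038\right) + 93086 = \frac{5458364921}{16439} + 93086 = \frac{6988605675}{16439}$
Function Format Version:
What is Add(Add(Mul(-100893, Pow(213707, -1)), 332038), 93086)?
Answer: Rational(6988605675, 16439) ≈ 4.2512e+5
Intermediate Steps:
Add(Add(Mul(-100893, Pow(213707, -1)), 332038), 93086) = Add(Add(Mul(-100893, Rational(1, 213707)), 332038), 93086) = Add(Add(Rational(-7761, 16439), 332038), 93086) = Add(Rational(5458364921, 16439), 93086) = Rational(6988605675, 16439)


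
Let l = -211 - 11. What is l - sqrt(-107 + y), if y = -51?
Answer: -222 - I*sqrt(158) ≈ -222.0 - 12.57*I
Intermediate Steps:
l = -222
l - sqrt(-107 + y) = -222 - sqrt(-107 - 51) = -222 - sqrt(-158) = -222 - I*sqrt(158)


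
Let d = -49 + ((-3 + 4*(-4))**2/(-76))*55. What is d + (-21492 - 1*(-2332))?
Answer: -77881/4 ≈ -19470.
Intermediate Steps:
d = -1241/4 (d = -49 + ((-3 - 16)**2*(-1/76))*55 = -49 + ((-19)**2*(-1/76))*55 = -49 + (361*(-1/76))*55 = -49 - 19/4*55 = -49 - 1045/4 = -1241/4 ≈ -310.25)
d + (-21492 - 1*(-2332)) = -1241/4 + (-21492 - 1*(-2332)) = -1241/4 + (-21492 + 2332) = -1241/4 - 19160 = -77881/4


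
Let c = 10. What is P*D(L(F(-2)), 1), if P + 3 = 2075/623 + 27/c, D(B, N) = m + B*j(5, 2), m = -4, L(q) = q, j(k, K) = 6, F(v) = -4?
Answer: -37762/445 ≈ -84.858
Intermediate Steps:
D(B, N) = -4 + 6*B (D(B, N) = -4 + B*6 = -4 + 6*B)
P = 18881/6230 (P = -3 + (2075/623 + 27/10) = -3 + 37571/6230 = 18881/6230 ≈ 3.0307)
P*D(L(F(-2)), 1) = 18881*(-4 + 6*(-4))/6230 = 18881*(-4 - 24)/6230 = (18881/6230)*(-28) = -37762/445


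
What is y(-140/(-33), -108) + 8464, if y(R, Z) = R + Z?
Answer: 275888/33 ≈ 8360.3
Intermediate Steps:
y(-140/(-33), -108) + 8464 = (-140/(-33) - 108) + 8464 = (-140*(-1/33) - 108) + 8464 = (140/33 - 108) + 8464 = -3424/33 + 8464 = 275888/33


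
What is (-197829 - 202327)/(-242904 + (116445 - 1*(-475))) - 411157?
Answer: -12949700833/31496 ≈ -4.1115e+5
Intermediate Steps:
(-197829 - 202327)/(-242904 + (116445 - 1*(-475))) - 411157 = -400156/(-242904 + (116445 + 475)) - 411157 = -400156/(-242904 + 116920) - 411157 = -400156/(-125984) - 411157 = -400156*(-1/125984) - 411157 = 100039/31496 - 411157 = -12949700833/31496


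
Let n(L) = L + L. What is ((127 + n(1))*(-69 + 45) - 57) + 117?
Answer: -3036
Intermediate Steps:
n(L) = 2*L
((127 + n(1))*(-69 + 45) - 57) + 117 = ((127 + 2*1)*(-69 + 45) - 57) + 117 = ((127 + 2)*(-24) - 57) + 117 = (129*(-24) - 57) + 117 = (-3096 - 57) + 117 = -3153 + 117 = -3036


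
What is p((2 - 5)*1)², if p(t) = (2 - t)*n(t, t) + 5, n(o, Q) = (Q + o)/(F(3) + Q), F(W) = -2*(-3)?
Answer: 25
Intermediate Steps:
F(W) = 6
n(o, Q) = (Q + o)/(6 + Q)
p(t) = 5 + 2*t*(2 - t)/(6 + t) (p(t) = (2 - t)*((t + t)/(6 + t)) + 5 = (2 - t)*((2*t)/(6 + t)) + 5 = (2 - t)*(2*t/(6 + t)) + 5 = 2*t*(2 - t)/(6 + t) + 5 = 5 + 2*t*(2 - t)/(6 + t))
p((2 - 5)*1)² = ((30 - 2*(2 - 5)² + 9*((2 - 5)*1))/(6 + (2 - 5)*1))² = ((30 - 2*(-3*1)² + 9*(-3*1))/(6 - 3*1))² = ((30 - 2*(-3)² + 9*(-3))/(6 - 3))² = ((30 - 2*9 - 27)/3)² = ((30 - 18 - 27)/3)² = ((⅓)*(-15))² = (-5)² = 25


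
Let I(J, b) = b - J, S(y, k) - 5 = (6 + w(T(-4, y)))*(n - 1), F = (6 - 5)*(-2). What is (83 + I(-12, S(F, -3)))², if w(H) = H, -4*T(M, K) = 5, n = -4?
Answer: 93025/16 ≈ 5814.1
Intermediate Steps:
F = -2 (F = 1*(-2) = -2)
T(M, K) = -5/4 (T(M, K) = -¼*5 = -5/4)
S(y, k) = -75/4 (S(y, k) = 5 + (6 - 5/4)*(-4 - 1) = 5 + (19/4)*(-5) = 5 - 95/4 = -75/4)
(83 + I(-12, S(F, -3)))² = (83 + (-75/4 - 1*(-12)))² = (83 + (-75/4 + 12))² = (83 - 27/4)² = (305/4)² = 93025/16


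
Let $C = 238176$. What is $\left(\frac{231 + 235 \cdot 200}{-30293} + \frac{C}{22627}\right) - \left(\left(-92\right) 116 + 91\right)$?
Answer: $\frac{7258783951822}{685439711} \approx 10590.0$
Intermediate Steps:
$\left(\frac{231 + 235 \cdot 200}{-30293} + \frac{C}{22627}\right) - \left(\left(-92\right) 116 + 91\right) = \left(\frac{231 + 235 \cdot 200}{-30293} + \frac{238176}{22627}\right) - \left(\left(-92\right) 116 + 91\right) = \left(\left(231 + 47000\right) \left(- \frac{1}{30293}\right) + 238176 \cdot \frac{1}{22627}\right) - \left(-10672 + 91\right) = \left(47231 \left(- \frac{1}{30293}\right) + \frac{238176}{22627}\right) - -10581 = \left(- \frac{47231}{30293} + \frac{238176}{22627}\right) + 10581 = \frac{6146369731}{685439711} + 10581 = \frac{7258783951822}{685439711}$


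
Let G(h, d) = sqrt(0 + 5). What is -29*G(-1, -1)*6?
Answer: -174*sqrt(5) ≈ -389.08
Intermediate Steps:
G(h, d) = sqrt(5)
-29*G(-1, -1)*6 = -29*sqrt(5)*6 = -174*sqrt(5)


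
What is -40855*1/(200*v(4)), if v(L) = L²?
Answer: -8171/640 ≈ -12.767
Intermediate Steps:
-40855*1/(200*v(4)) = -40855/(-20*(-10)*4²) = -40855/(200*16) = -40855/3200 = -40855*1/3200 = -8171/640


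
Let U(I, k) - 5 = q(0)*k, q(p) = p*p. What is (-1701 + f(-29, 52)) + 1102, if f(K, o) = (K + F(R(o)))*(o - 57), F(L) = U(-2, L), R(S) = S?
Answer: -479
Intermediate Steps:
q(p) = p²
U(I, k) = 5 (U(I, k) = 5 + 0²*k = 5 + 0*k = 5 + 0 = 5)
F(L) = 5
f(K, o) = (-57 + o)*(5 + K) (f(K, o) = (K + 5)*(o - 57) = (5 + K)*(-57 + o) = (-57 + o)*(5 + K))
(-1701 + f(-29, 52)) + 1102 = (-1701 + (-285 - 57*(-29) + 5*52 - 29*52)) + 1102 = (-1701 + (-285 + 1653 + 260 - 1508)) + 1102 = (-1701 + 120) + 1102 = -1581 + 1102 = -479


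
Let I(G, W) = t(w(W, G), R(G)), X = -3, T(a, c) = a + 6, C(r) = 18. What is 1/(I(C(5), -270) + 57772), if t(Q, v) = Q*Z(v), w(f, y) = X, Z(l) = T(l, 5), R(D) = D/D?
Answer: 1/57751 ≈ 1.7316e-5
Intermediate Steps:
T(a, c) = 6 + a
R(D) = 1
Z(l) = 6 + l
w(f, y) = -3
t(Q, v) = Q*(6 + v)
I(G, W) = -21 (I(G, W) = -3*(6 + 1) = -3*7 = -21)
1/(I(C(5), -270) + 57772) = 1/(-21 + 57772) = 1/57751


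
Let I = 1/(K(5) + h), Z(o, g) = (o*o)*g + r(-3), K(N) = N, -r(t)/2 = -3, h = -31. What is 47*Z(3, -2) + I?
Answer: -14665/26 ≈ -564.04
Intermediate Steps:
r(t) = 6 (r(t) = -2*(-3) = 6)
Z(o, g) = 6 + g*o² (Z(o, g) = (o*o)*g + 6 = o²*g + 6 = g*o² + 6 = 6 + g*o²)
I = -1/26 (I = 1/(5 - 31) = 1/(-26) = -1/26 ≈ -0.038462)
47*Z(3, -2) + I = 47*(6 - 2*3²) - 1/26 = 47*(6 - 2*9) - 1/26 = 47*(6 - 18) - 1/26 = 47*(-12) - 1/26 = -564 - 1/26 = -14665/26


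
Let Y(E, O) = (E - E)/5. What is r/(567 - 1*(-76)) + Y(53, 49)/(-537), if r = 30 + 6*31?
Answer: 216/643 ≈ 0.33593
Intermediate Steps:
r = 216 (r = 30 + 186 = 216)
Y(E, O) = 0 (Y(E, O) = 0*(⅕) = 0)
r/(567 - 1*(-76)) + Y(53, 49)/(-537) = 216/(567 - 1*(-76)) + 0/(-537) = 216/(567 + 76) + 0*(-1/537) = 216/643 + 0 = 216/643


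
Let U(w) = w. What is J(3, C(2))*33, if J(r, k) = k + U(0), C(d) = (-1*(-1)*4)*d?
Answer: 264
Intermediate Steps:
C(d) = 4*d (C(d) = (1*4)*d = 4*d)
J(r, k) = k (J(r, k) = k + 0 = k)
J(3, C(2))*33 = (4*2)*33 = 8*33 = 264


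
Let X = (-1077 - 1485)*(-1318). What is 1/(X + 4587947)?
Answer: 1/7964663 ≈ 1.2555e-7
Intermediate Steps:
X = 3376716 (X = -2562*(-1318) = 3376716)
1/(X + 4587947) = 1/(3376716 + 4587947) = 1/7964663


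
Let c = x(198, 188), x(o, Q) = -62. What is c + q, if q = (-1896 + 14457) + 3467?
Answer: 15966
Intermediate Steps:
c = -62
q = 16028 (q = 12561 + 3467 = 16028)
c + q = -62 + 16028 = 15966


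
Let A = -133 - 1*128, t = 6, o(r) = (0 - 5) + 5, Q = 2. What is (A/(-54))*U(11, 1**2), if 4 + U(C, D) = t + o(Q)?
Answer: 29/3 ≈ 9.6667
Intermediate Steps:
o(r) = 0 (o(r) = -5 + 5 = 0)
A = -261 (A = -133 - 128 = -261)
U(C, D) = 2 (U(C, D) = -4 + (6 + 0) = -4 + 6 = 2)
(A/(-54))*U(11, 1**2) = -261/(-54)*2 = -261*(-1/54)*2 = (29/6)*2 = 29/3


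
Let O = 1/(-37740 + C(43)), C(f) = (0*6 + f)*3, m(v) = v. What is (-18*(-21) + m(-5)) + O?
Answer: 14028902/37611 ≈ 373.00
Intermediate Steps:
C(f) = 3*f (C(f) = (0 + f)*3 = f*3 = 3*f)
O = -1/37611 (O = 1/(-37740 + 3*43) = 1/(-37740 + 129) = 1/(-37611) = -1/37611 ≈ -2.6588e-5)
(-18*(-21) + m(-5)) + O = (-18*(-21) - 5) - 1/37611 = (378 - 5) - 1/37611 = 373 - 1/37611 = 14028902/37611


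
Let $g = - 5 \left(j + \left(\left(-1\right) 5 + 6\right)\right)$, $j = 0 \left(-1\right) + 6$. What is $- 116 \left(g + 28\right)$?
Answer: $812$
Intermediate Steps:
$j = 6$ ($j = 0 + 6 = 6$)
$g = -35$ ($g = - 5 \left(6 + \left(\left(-1\right) 5 + 6\right)\right) = - 5 \left(6 + \left(-5 + 6\right)\right) = - 5 \left(6 + 1\right) = \left(-5\right) 7 = -35$)
$- 116 \left(g + 28\right) = - 116 \left(-35 + 28\right) = \left(-116\right) \left(-7\right) = 812$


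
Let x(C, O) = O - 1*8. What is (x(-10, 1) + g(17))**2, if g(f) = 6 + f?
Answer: 256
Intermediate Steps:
x(C, O) = -8 + O (x(C, O) = O - 8 = -8 + O)
(x(-10, 1) + g(17))**2 = ((-8 + 1) + (6 + 17))**2 = (-7 + 23)**2 = 16**2 = 256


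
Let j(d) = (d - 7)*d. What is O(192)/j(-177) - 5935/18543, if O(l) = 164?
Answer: -5284723/16775234 ≈ -0.31503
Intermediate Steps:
j(d) = d*(-7 + d) (j(d) = (-7 + d)*d = d*(-7 + d))
O(192)/j(-177) - 5935/18543 = 164/((-177*(-7 - 177))) - 5935/18543 = 164/((-177*(-184))) - 5935*1/18543 = 164/32568 - 5935/18543 = 164*(1/32568) - 5935/18543 = 41/8142 - 5935/18543 = -5284723/16775234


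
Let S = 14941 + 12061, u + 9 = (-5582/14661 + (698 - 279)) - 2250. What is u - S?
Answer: -422858144/14661 ≈ -28842.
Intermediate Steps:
u = -26981822/14661 (u = -9 + ((-5582/14661 + (698 - 279)) - 2250) = -9 + ((-5582*1/14661 + 419) - 2250) = -9 + ((-5582/14661 + 419) - 2250) = -9 + (6137377/14661 - 2250) = -9 - 26849873/14661 = -26981822/14661 ≈ -1840.4)
S = 27002
u - S = -26981822/14661 - 1*27002 = -26981822/14661 - 27002 = -422858144/14661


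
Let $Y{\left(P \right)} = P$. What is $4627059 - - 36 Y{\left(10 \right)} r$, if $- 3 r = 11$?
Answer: $4625739$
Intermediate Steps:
$r = - \frac{11}{3}$ ($r = \left(- \frac{1}{3}\right) 11 = - \frac{11}{3} \approx -3.6667$)
$4627059 - - 36 Y{\left(10 \right)} r = 4627059 - \left(-36\right) 10 \left(- \frac{11}{3}\right) = 4627059 - \left(-360\right) \left(- \frac{11}{3}\right) = 4627059 - 1320 = 4625739$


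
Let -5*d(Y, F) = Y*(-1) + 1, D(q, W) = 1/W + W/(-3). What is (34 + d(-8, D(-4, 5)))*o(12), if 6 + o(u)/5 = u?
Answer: 966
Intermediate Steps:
D(q, W) = 1/W - W/3 (D(q, W) = 1/W + W*(-⅓) = 1/W - W/3)
d(Y, F) = -⅕ + Y/5 (d(Y, F) = -(Y*(-1) + 1)/5 = -(-Y + 1)/5 = -(1 - Y)/5 = -⅕ + Y/5)
o(u) = -30 + 5*u
(34 + d(-8, D(-4, 5)))*o(12) = (34 + (-⅕ + (⅕)*(-8)))*(-30 + 5*12) = (34 + (-⅕ - 8/5))*(-30 + 60) = (34 - 9/5)*30 = (161/5)*30 = 966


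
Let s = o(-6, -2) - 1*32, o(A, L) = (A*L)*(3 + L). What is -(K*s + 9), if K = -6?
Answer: -129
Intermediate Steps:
o(A, L) = A*L*(3 + L)
s = -20 (s = -6*(-2)*(3 - 2) - 1*32 = -6*(-2)*1 - 32 = 12 - 32 = -20)
-(K*s + 9) = -(-6*(-20) + 9) = -(120 + 9) = -1*129 = -129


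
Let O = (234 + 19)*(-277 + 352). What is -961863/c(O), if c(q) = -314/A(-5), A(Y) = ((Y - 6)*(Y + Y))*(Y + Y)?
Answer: -529024650/157 ≈ -3.3696e+6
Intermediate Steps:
O = 18975 (O = 253*75 = 18975)
A(Y) = 4*Y²*(-6 + Y) (A(Y) = ((-6 + Y)*(2*Y))*(2*Y) = (2*Y*(-6 + Y))*(2*Y) = 4*Y²*(-6 + Y))
c(q) = 157/550 (c(q) = -314*1/(100*(-6 - 5)) = -314/(4*25*(-11)) = -314/(-1100) = -314*(-1/1100) = 157/550)
-961863/c(O) = -961863/157/550 = -961863*550/157 = -529024650/157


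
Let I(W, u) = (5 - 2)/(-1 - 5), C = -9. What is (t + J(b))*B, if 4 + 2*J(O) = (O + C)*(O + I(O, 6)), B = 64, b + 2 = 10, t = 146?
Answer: 8976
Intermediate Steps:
I(W, u) = -1/2 (I(W, u) = 3/(-6) = 3*(-1/6) = -1/2)
b = 8 (b = -2 + 10 = 8)
J(O) = -2 + (-9 + O)*(-1/2 + O)/2 (J(O) = -2 + ((O - 9)*(O - 1/2))/2 = -2 + ((-9 + O)*(-1/2 + O))/2 = -2 + (-9 + O)*(-1/2 + O)/2)
(t + J(b))*B = (146 + (1/4 + (1/2)*8**2 - 19/4*8))*64 = (146 + (1/4 + (1/2)*64 - 38))*64 = (146 + (1/4 + 32 - 38))*64 = (146 - 23/4)*64 = (561/4)*64 = 8976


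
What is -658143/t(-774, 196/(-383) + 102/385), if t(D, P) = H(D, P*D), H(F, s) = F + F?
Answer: 73127/172 ≈ 425.16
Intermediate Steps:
H(F, s) = 2*F
t(D, P) = 2*D
-658143/t(-774, 196/(-383) + 102/385) = -658143/(2*(-774)) = -658143/(-1548) = -658143*(-1/1548) = 73127/172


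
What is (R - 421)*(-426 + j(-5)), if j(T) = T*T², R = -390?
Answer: 446861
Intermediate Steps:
j(T) = T³
(R - 421)*(-426 + j(-5)) = (-390 - 421)*(-426 + (-5)³) = -811*(-426 - 125) = -811*(-551) = 446861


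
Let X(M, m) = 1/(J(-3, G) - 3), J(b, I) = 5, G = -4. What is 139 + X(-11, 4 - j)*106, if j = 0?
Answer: 192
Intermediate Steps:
X(M, m) = 1/2 (X(M, m) = 1/(5 - 3) = 1/2)
139 + X(-11, 4 - j)*106 = 139 + (1/2)*106 = 139 + 53 = 192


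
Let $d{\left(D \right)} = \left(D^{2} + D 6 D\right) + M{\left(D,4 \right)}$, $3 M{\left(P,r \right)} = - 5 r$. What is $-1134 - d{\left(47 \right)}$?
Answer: $- \frac{49771}{3} \approx -16590.0$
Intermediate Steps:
$M{\left(P,r \right)} = - \frac{5 r}{3}$ ($M{\left(P,r \right)} = \frac{\left(-5\right) r}{3} = - \frac{5 r}{3}$)
$d{\left(D \right)} = - \frac{20}{3} + 7 D^{2}$ ($d{\left(D \right)} = \left(D^{2} + D 6 D\right) - \frac{20}{3} = \left(D^{2} + 6 D D\right) - \frac{20}{3} = \left(D^{2} + 6 D^{2}\right) - \frac{20}{3} = 7 D^{2} - \frac{20}{3} = - \frac{20}{3} + 7 D^{2}$)
$-1134 - d{\left(47 \right)} = -1134 - \left(- \frac{20}{3} + 7 \cdot 47^{2}\right) = -1134 - \left(- \frac{20}{3} + 7 \cdot 2209\right) = -1134 - \left(- \frac{20}{3} + 15463\right) = -1134 - \frac{46369}{3} = - \frac{49771}{3}$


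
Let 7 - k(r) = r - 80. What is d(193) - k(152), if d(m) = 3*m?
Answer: 644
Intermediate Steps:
k(r) = 87 - r (k(r) = 7 - (r - 80) = 7 - (-80 + r) = 7 + (80 - r) = 87 - r)
d(193) - k(152) = 3*193 - (87 - 1*152) = 579 - (87 - 152) = 579 - 1*(-65) = 579 + 65 = 644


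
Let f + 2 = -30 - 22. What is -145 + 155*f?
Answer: -8515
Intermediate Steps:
f = -54 (f = -2 + (-30 - 22) = -2 - 52 = -54)
-145 + 155*f = -145 + 155*(-54) = -145 - 8370 = -8515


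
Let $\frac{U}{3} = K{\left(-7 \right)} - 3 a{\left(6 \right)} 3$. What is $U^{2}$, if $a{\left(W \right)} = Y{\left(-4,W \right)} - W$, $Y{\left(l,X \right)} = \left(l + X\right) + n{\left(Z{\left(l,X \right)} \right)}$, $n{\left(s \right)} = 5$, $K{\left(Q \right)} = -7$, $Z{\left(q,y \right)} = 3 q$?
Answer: $2304$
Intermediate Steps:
$Y{\left(l,X \right)} = 5 + X + l$ ($Y{\left(l,X \right)} = \left(l + X\right) + 5 = \left(X + l\right) + 5 = 5 + X + l$)
$a{\left(W \right)} = 1$ ($a{\left(W \right)} = \left(5 + W - 4\right) - W = \left(1 + W\right) - W = 1$)
$U = -48$ ($U = 3 \left(-7 - 3 \cdot 1 \cdot 3\right) = 3 \left(-7 - 3 \cdot 3\right) = 3 \left(-7 - 9\right) = 3 \left(-16\right) = -48$)
$U^{2} = \left(-48\right)^{2} = 2304$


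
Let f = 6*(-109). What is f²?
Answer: 427716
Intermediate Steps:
f = -654
f² = (-654)² = 427716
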